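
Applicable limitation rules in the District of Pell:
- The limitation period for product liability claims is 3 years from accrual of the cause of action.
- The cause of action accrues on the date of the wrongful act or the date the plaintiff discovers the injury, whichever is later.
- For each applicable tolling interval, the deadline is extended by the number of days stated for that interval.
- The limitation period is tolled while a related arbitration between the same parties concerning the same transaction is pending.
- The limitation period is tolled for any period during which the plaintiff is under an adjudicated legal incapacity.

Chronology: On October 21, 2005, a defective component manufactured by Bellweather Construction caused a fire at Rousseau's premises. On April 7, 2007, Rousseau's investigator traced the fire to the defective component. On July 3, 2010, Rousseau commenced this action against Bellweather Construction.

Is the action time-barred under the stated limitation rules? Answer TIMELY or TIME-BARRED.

TIME-BARRED

Taking the later of the act (October 21, 2005) and discovery (April 7, 2007), the claim accrued on April 7, 2007.
3 years from April 7, 2007 is April 7, 2010.
Filing on July 3, 2010 missed the April 7, 2010 deadline — the action is time-barred.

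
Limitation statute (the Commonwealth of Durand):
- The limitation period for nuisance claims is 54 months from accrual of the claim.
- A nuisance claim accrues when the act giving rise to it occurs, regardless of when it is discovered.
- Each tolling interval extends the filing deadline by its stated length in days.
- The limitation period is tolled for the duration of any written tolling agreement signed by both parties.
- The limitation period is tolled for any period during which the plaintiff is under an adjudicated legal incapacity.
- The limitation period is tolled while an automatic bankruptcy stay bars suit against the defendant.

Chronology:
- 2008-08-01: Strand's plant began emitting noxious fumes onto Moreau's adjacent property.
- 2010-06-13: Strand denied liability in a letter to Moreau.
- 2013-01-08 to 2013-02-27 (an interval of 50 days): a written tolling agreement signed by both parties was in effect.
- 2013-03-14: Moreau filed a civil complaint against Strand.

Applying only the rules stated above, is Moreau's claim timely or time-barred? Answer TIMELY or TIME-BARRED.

TIMELY

The limitation period began to run on 2008-08-01.
Adding the 54 months base period to 2008-08-01 gives a deadline of 2013-02-01, before any tolling.
Because the written tolling agreement ran from 2013-01-08 to 2013-02-27, the deadline is extended by 50 days to 2013-03-23.
The other events in the timeline have no effect on the limitation period under the stated rules.
Filing on 2013-03-14 beat the 2013-03-23 deadline — the action is timely.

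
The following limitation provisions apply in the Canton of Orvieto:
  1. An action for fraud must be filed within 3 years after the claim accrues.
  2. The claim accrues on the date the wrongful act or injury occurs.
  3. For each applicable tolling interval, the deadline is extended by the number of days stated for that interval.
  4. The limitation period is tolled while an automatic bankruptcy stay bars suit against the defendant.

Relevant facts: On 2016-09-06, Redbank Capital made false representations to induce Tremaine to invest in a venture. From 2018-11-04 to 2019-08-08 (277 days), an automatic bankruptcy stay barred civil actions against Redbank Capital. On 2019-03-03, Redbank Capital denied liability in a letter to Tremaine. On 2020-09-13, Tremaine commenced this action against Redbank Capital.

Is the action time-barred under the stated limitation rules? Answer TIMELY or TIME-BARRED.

The limitation period began to run on 2016-09-06.
3 years from 2016-09-06 is 2019-09-06.
The automatic bankruptcy stay from 2018-11-04 to 2019-08-08 tolled the period for 277 days, extending the deadline to 2020-06-09.
None of the other events listed affects the running of the period under the stated rules.
The 2020-09-13 filing falls after the 2020-06-09 deadline; the claim is time-barred.

TIME-BARRED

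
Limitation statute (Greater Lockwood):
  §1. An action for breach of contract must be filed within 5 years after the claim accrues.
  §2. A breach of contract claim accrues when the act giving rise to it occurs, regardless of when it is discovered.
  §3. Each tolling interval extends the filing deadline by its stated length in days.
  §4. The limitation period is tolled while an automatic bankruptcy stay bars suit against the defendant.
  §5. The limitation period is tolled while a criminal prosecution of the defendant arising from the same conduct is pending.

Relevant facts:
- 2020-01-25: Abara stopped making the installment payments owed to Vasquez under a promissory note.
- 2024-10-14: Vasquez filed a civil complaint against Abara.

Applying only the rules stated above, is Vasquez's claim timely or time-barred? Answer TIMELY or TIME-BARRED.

TIMELY

The claim accrued on 2020-01-25, when the wrongful act occurred.
5 years from 2020-01-25 is 2025-01-25.
Filing on 2024-10-14 beat the 2025-01-25 deadline — the action is timely.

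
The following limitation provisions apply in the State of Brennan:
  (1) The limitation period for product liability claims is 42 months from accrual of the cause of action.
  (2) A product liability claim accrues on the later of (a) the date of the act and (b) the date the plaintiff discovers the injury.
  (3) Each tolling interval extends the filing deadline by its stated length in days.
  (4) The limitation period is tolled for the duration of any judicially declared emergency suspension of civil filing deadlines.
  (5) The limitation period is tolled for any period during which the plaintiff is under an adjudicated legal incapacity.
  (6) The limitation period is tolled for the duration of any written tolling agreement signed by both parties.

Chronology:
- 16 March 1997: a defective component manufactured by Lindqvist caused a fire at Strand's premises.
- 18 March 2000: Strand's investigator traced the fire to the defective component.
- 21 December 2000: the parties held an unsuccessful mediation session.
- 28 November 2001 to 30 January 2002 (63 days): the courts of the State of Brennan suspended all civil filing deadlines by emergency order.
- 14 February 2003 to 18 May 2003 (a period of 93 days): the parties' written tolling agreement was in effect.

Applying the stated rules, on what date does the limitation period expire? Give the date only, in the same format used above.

21 February 2004

Taking the later of the act (16 March 1997) and discovery (18 March 2000), the claim accrued on 18 March 2000.
42 months from 18 March 2000 is 18 September 2003.
The period was tolled for 63 days by the emergency suspension of filing deadlines (28 November 2001 to 30 January 2002), pushing the deadline to 20 November 2003.
Because the written tolling agreement ran from 14 February 2003 to 18 May 2003, the deadline is extended by 93 days to 21 February 2004.
The other events in the timeline have no effect on the limitation period under the stated rules.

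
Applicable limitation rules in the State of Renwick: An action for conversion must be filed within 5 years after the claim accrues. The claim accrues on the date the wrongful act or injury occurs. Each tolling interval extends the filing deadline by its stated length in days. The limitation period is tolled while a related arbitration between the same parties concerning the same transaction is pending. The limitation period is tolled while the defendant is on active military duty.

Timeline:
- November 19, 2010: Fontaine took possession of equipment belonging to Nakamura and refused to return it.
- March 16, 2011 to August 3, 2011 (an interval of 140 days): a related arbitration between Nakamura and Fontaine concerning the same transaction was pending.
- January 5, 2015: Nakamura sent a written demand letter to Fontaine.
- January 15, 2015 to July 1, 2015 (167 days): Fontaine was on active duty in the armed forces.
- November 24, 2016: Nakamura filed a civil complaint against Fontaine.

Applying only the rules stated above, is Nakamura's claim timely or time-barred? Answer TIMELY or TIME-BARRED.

TIME-BARRED

The claim accrued on November 19, 2010, when the wrongful act occurred.
The untolled deadline — 5 years after November 19, 2010 — is November 19, 2015.
The period was tolled for 140 days by the pending related arbitration (March 16, 2011 to August 3, 2011), pushing the deadline to April 7, 2016.
The period was tolled for 167 days by the defendant's active military service (January 15, 2015 to July 1, 2015), pushing the deadline to September 21, 2016.
None of the other events listed affects the running of the period under the stated rules.
Filing on November 24, 2016 missed the September 21, 2016 deadline — the action is time-barred.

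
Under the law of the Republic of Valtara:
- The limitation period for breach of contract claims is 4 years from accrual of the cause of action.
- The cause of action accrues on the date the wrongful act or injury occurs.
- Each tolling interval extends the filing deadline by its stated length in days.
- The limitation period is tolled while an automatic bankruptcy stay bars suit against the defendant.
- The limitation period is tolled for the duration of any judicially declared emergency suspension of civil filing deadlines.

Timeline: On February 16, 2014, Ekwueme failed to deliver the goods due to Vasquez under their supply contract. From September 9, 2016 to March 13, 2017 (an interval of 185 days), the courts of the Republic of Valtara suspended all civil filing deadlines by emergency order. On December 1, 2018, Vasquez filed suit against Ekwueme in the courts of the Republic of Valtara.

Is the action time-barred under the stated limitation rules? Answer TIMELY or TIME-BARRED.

The limitation period began to run on February 16, 2014.
4 years from February 16, 2014 is February 16, 2018.
Because the emergency suspension of filing deadlines ran from September 9, 2016 to March 13, 2017, the deadline is extended by 185 days to August 20, 2018.
Filing on December 1, 2018 missed the August 20, 2018 deadline — the action is time-barred.

TIME-BARRED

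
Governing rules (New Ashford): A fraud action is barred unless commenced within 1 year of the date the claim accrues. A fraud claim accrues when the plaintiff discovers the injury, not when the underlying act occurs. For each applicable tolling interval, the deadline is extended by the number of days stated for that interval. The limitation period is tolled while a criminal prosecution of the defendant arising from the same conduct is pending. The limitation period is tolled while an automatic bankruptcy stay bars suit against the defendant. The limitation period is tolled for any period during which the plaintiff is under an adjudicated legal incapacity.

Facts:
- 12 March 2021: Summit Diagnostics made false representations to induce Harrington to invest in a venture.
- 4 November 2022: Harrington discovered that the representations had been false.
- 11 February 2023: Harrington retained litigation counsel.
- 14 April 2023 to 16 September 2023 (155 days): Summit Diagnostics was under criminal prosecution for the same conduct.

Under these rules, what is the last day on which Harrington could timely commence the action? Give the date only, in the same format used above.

7 April 2024

Accrual is tied to discovery, so the period began on 4 November 2022 rather than on 12 March 2021 when the act occurred.
The untolled deadline — 1 year after 4 November 2022 — is 4 November 2023.
The pending criminal prosecution from 14 April 2023 to 16 September 2023 tolled the period for 155 days, extending the deadline to 7 April 2024.
None of the other events listed affects the running of the period under the stated rules.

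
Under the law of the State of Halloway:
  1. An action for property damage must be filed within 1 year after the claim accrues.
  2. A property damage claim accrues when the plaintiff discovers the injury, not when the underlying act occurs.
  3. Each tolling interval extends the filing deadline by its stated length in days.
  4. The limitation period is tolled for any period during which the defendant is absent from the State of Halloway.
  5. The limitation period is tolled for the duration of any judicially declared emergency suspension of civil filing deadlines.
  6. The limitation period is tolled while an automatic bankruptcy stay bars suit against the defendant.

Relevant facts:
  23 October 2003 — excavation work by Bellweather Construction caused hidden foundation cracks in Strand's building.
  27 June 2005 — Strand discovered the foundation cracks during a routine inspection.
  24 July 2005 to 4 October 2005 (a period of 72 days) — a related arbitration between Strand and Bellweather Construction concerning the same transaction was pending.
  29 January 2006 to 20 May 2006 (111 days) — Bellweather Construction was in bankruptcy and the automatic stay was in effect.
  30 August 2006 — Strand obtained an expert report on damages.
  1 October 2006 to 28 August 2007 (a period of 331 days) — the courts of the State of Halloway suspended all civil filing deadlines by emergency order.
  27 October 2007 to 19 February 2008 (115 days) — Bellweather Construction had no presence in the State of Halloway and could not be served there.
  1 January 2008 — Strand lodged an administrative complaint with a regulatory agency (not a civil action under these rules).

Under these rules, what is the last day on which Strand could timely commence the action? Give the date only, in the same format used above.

12 September 2007

Under the discovery rule, the claim accrued on 27 June 2005, when Strand discovered the injury — not on the 23 October 2003 date of the underlying act.
The untolled deadline — 1 year after 27 June 2005 — is 27 June 2006.
The period was tolled for 111 days by the automatic bankruptcy stay (29 January 2006 to 20 May 2006), pushing the deadline to 16 October 2006.
The emergency suspension of filing deadlines from 1 October 2006 to 28 August 2007 tolled the period for 331 days, extending the deadline to 12 September 2007.
The defendant's absence from the jurisdiction starting 27 October 2007 came too late — the period had run on 12 September 2007 — and so does not extend the deadline.
No stated provision tolls the period for a pending arbitration, so the interval from 24 July 2005 to 4 October 2005 has no effect on the deadline.
None of the other events listed affects the running of the period under the stated rules.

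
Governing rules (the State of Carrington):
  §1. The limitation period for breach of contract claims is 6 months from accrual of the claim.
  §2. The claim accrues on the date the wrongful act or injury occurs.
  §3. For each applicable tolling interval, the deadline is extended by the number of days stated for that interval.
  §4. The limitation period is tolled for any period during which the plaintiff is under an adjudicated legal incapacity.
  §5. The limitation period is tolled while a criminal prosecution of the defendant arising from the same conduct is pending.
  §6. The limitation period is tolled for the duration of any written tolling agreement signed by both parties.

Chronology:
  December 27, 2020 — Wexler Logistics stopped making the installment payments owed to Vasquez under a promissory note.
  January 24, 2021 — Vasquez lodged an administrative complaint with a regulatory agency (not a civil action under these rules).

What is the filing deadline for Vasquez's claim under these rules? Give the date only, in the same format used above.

The claim accrued on December 27, 2020, when the wrongful act occurred.
6 months from December 27, 2020 is June 27, 2021.
The other events in the timeline have no effect on the limitation period under the stated rules.

June 27, 2021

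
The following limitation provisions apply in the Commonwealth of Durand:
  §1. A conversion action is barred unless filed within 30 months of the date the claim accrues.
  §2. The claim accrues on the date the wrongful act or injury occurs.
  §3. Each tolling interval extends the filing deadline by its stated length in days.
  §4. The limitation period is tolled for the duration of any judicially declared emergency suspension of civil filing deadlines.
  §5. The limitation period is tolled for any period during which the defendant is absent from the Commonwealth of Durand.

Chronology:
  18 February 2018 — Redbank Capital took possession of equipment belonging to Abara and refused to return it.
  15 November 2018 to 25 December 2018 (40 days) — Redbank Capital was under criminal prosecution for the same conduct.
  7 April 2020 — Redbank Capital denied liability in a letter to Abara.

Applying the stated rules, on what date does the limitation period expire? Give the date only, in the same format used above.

The limitation period began to run on 18 February 2018.
Adding the 30 months base period to 18 February 2018 gives a deadline of 18 August 2020, before any tolling.
No stated provision tolls the period for a criminal prosecution, so the interval from 15 November 2018 to 25 December 2018 has no effect on the deadline.
Nothing else in the chronology tolls or restarts the period.

18 August 2020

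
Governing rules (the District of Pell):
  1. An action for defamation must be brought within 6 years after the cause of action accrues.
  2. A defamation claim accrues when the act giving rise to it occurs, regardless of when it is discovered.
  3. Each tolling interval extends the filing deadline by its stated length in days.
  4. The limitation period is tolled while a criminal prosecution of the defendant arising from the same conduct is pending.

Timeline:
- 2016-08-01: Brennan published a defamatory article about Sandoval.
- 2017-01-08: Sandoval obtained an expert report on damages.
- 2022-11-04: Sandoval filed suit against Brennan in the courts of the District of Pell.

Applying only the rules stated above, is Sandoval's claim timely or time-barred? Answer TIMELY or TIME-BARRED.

The limitation period began to run on 2016-08-01.
6 years from 2016-08-01 is 2022-08-01.
None of the other events listed affects the running of the period under the stated rules.
The 2022-11-04 filing falls after the 2022-08-01 deadline; the claim is time-barred.

TIME-BARRED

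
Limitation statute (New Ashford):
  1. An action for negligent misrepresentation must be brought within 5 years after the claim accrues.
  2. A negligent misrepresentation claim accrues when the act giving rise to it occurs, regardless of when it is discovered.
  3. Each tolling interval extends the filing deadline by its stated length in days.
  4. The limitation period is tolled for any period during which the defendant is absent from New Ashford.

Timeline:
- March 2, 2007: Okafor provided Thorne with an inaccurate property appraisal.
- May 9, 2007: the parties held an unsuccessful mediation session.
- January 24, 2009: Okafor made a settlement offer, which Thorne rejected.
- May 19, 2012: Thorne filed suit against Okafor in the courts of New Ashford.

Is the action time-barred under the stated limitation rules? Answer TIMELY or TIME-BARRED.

The limitation period began to run on March 2, 2007.
The untolled deadline — 5 years after March 2, 2007 — is March 2, 2012.
None of the other events listed affects the running of the period under the stated rules.
The May 19, 2012 filing falls after the March 2, 2012 deadline; the claim is time-barred.

TIME-BARRED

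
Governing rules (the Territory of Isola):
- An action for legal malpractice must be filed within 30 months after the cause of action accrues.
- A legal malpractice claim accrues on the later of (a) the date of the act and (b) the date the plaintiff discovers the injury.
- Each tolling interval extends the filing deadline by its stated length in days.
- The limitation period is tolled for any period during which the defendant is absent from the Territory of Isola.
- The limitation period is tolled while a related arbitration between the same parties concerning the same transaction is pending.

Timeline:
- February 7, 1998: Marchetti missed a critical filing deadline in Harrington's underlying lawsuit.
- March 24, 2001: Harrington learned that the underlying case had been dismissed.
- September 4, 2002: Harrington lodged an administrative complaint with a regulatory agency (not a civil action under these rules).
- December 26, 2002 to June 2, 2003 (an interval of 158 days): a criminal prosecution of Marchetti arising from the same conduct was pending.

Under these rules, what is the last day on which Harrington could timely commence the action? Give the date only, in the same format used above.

The claim accrued on March 24, 2001 — the later of the February 7, 1998 act and the March 24, 2001 discovery.
Adding the 30 months base period to March 24, 2001 gives a deadline of September 24, 2003, before any tolling.
The pending criminal prosecution from December 26, 2002 to June 2, 2003 does not toll the period, because no stated rule makes a criminal prosecution a tolling event.
The other events in the timeline have no effect on the limitation period under the stated rules.

September 24, 2003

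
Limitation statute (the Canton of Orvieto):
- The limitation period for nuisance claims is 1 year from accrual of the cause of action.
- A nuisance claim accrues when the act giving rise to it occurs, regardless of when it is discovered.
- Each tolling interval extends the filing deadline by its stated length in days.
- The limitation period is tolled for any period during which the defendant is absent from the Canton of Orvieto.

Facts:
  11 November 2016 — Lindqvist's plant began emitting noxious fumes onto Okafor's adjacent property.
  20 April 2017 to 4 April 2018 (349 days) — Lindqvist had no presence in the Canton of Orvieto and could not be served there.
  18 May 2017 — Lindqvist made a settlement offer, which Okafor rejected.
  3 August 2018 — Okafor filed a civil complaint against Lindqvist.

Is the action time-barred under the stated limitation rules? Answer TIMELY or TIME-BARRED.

The limitation period began to run on 11 November 2016.
1 year from 11 November 2016 is 11 November 2017.
The period was tolled for 349 days by the defendant's absence from the jurisdiction (20 April 2017 to 4 April 2018), pushing the deadline to 26 October 2018.
Nothing else in the chronology tolls or restarts the period.
The 3 August 2018 filing precedes the 26 October 2018 deadline; the claim is timely.

TIMELY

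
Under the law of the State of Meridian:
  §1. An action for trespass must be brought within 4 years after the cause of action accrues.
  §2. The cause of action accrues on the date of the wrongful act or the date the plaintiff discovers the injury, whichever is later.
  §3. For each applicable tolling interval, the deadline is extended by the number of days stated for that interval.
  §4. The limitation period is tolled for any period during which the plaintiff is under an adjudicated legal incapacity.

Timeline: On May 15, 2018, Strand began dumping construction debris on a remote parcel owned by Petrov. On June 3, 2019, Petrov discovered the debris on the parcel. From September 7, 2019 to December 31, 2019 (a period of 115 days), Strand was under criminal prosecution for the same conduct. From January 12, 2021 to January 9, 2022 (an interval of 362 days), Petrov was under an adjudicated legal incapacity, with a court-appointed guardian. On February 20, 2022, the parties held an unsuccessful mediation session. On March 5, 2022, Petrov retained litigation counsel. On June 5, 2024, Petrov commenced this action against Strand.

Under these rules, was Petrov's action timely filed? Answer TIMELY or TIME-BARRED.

TIME-BARRED

Taking the later of the act (May 15, 2018) and discovery (June 3, 2019), the claim accrued on June 3, 2019.
4 years from June 3, 2019 is June 3, 2023.
The plaintiff's legal incapacity from January 12, 2021 to January 9, 2022 tolled the period for 362 days, extending the deadline to May 30, 2024.
No stated provision tolls the period for a criminal prosecution, so the interval from September 7, 2019 to December 31, 2019 has no effect on the deadline.
Nothing else in the chronology tolls or restarts the period.
The June 5, 2024 filing falls after the May 30, 2024 deadline; the claim is time-barred.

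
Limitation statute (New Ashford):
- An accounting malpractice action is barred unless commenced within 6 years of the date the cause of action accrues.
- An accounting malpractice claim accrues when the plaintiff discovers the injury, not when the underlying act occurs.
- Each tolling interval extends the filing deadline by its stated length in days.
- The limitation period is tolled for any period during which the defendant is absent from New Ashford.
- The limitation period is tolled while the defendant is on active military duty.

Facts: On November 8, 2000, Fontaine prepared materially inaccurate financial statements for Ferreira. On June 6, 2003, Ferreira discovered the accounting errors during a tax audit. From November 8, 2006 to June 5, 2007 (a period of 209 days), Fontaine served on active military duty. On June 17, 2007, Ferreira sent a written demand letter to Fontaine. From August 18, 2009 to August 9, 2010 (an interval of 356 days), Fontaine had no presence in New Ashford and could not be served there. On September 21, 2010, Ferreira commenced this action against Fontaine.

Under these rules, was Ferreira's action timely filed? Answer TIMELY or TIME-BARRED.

The claim did not accrue until Ferreira discovered the injury on June 6, 2003; the November 8, 2000 act date does not start the clock under the stated rule.
The untolled deadline — 6 years after June 6, 2003 — is June 6, 2009.
Because the defendant's active military service ran from November 8, 2006 to June 5, 2007, the deadline is extended by 209 days to January 1, 2010.
The period was tolled for 356 days by the defendant's absence from the jurisdiction (August 18, 2009 to August 9, 2010), pushing the deadline to December 23, 2010.
The other events in the timeline have no effect on the limitation period under the stated rules.
Filing on September 21, 2010 beat the December 23, 2010 deadline — the action is timely.

TIMELY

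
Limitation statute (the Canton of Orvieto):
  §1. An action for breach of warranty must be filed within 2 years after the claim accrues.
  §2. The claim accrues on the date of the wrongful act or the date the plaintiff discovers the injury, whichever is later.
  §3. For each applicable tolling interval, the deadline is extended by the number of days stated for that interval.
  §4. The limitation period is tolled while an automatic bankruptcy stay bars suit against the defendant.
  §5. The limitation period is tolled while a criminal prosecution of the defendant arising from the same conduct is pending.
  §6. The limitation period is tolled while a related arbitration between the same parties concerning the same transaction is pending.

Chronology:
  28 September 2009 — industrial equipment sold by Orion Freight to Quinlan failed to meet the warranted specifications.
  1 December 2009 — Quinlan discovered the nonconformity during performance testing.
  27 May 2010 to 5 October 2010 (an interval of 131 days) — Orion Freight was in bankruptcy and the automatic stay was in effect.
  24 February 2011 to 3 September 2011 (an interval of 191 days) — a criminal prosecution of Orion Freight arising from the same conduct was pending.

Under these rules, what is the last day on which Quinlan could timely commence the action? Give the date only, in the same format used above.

18 October 2012

Because discovery on 1 December 2009 post-dates the 28 September 2009 act, accrual under the later-of rule falls on 1 December 2009.
The untolled deadline — 2 years after 1 December 2009 — is 1 December 2011.
The automatic bankruptcy stay from 27 May 2010 to 5 October 2010 tolled the period for 131 days, extending the deadline to 10 April 2012.
Because the pending criminal prosecution ran from 24 February 2011 to 3 September 2011, the deadline is extended by 191 days to 18 October 2012.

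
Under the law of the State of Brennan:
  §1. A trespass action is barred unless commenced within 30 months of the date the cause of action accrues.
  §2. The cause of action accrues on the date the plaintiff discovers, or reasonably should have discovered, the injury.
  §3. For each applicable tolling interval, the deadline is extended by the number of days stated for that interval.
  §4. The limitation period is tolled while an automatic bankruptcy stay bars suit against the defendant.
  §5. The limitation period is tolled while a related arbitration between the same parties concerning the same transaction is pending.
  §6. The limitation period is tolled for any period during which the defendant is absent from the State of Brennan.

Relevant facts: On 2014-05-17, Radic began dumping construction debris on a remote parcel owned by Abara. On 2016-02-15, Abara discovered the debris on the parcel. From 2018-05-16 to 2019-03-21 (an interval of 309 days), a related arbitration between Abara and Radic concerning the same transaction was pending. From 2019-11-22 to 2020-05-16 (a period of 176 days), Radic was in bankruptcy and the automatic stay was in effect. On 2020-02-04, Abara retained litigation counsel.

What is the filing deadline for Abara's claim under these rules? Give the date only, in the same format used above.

2019-06-20

The claim did not accrue until Abara discovered the injury on 2016-02-15; the 2014-05-17 act date does not start the clock under the stated rule.
The untolled deadline — 30 months after 2016-02-15 — is 2018-08-15.
The period was tolled for 309 days by the pending related arbitration (2018-05-16 to 2019-03-21), pushing the deadline to 2019-06-20.
The automatic bankruptcy stay starting 2019-11-22 came too late — the period had run on 2019-06-20 — and so does not extend the deadline.
Nothing else in the chronology tolls or restarts the period.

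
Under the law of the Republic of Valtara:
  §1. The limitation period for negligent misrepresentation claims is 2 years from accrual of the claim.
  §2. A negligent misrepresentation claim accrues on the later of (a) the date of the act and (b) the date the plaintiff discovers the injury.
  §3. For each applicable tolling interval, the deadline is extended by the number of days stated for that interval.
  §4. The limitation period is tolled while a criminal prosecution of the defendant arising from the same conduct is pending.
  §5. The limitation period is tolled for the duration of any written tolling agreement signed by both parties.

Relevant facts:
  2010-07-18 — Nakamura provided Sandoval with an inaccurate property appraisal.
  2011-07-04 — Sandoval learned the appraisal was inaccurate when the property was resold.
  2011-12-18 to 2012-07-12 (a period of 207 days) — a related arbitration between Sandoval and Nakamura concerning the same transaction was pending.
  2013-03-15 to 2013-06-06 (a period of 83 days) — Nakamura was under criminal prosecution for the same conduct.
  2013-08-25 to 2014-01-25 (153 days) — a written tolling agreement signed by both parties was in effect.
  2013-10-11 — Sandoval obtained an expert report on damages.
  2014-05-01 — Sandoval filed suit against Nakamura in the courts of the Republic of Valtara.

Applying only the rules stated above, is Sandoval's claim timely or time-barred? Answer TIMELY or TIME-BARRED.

TIME-BARRED

Because discovery on 2011-07-04 post-dates the 2010-07-18 act, accrual under the later-of rule falls on 2011-07-04.
The untolled deadline — 2 years after 2011-07-04 — is 2013-07-04.
The pending criminal prosecution from 2013-03-15 to 2013-06-06 tolled the period for 83 days, extending the deadline to 2013-09-25.
Because the written tolling agreement ran from 2013-08-25 to 2014-01-25, the deadline is extended by 153 days to 2014-02-25.
No stated provision tolls the period for a pending arbitration, so the interval from 2011-12-18 to 2012-07-12 has no effect on the deadline.
None of the other events listed affects the running of the period under the stated rules.
Filing on 2014-05-01 missed the 2014-02-25 deadline — the action is time-barred.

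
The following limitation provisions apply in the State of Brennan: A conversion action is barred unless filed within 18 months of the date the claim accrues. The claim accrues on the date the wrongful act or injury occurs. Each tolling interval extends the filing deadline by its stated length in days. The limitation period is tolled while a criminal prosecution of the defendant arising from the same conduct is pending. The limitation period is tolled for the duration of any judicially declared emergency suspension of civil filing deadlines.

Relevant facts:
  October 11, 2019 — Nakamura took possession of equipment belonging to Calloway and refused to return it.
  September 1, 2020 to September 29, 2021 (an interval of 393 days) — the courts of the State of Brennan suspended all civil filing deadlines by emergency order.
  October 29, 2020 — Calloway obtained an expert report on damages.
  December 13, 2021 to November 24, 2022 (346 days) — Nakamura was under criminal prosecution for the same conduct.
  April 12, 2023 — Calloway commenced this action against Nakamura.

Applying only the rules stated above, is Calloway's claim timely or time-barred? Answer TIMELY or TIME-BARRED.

TIMELY

The claim accrued on October 11, 2019, the date of the act.
Adding the 18 months base period to October 11, 2019 gives a deadline of April 11, 2021, before any tolling.
The period was tolled for 393 days by the emergency suspension of filing deadlines (September 1, 2020 to September 29, 2021), pushing the deadline to May 9, 2022.
The period was tolled for 346 days by the pending criminal prosecution (December 13, 2021 to November 24, 2022), pushing the deadline to April 20, 2023.
Nothing else in the chronology tolls or restarts the period.
The April 12, 2023 filing precedes the April 20, 2023 deadline; the claim is timely.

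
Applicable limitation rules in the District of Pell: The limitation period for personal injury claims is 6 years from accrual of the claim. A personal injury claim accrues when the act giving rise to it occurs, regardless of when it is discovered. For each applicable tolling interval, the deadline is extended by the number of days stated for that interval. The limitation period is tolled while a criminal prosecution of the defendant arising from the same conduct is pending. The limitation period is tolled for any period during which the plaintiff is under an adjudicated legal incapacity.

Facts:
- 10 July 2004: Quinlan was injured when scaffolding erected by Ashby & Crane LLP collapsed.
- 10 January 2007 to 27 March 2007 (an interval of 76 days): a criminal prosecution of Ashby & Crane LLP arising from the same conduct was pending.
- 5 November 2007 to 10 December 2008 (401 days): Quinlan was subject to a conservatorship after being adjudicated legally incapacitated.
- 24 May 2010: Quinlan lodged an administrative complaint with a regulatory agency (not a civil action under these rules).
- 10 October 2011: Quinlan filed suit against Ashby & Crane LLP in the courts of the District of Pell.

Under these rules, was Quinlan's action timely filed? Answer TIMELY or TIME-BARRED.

The claim accrued on 10 July 2004, the date of the act.
The untolled deadline — 6 years after 10 July 2004 — is 10 July 2010.
The pending criminal prosecution from 10 January 2007 to 27 March 2007 tolled the period for 76 days, extending the deadline to 24 September 2010.
The period was tolled for 401 days by the plaintiff's legal incapacity (5 November 2007 to 10 December 2008), pushing the deadline to 30 October 2011.
The other events in the timeline have no effect on the limitation period under the stated rules.
The 10 October 2011 filing precedes the 30 October 2011 deadline; the claim is timely.

TIMELY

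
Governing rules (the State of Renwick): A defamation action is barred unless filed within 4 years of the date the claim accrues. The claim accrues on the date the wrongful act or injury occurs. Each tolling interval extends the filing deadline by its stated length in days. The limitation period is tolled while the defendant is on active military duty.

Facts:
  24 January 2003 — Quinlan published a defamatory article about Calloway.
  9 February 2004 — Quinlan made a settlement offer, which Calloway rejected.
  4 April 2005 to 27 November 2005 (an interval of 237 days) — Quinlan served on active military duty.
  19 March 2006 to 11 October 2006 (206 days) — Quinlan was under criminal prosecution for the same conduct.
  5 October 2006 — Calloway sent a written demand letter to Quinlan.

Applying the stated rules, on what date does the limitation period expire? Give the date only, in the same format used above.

18 September 2007

The limitation period began to run on 24 January 2003.
The untolled deadline — 4 years after 24 January 2003 — is 24 January 2007.
Because the defendant's active military service ran from 4 April 2005 to 27 November 2005, the deadline is extended by 237 days to 18 September 2007.
No stated provision tolls the period for a criminal prosecution, so the interval from 19 March 2006 to 11 October 2006 has no effect on the deadline.
None of the other events listed affects the running of the period under the stated rules.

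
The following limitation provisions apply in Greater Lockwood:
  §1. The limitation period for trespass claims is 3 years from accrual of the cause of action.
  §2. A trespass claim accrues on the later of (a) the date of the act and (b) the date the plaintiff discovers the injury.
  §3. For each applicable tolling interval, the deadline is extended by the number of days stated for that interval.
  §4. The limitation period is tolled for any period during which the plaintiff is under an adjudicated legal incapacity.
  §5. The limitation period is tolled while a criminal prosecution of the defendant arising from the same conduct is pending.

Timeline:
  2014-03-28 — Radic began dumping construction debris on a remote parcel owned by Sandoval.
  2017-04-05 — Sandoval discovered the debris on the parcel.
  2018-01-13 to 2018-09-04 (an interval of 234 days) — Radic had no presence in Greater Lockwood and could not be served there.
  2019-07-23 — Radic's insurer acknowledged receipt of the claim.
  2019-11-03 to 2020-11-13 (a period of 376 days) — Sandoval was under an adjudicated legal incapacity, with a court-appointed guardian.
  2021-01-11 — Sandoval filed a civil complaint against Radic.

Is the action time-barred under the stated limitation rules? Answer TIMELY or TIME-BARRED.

TIMELY

The claim accrued on 2017-04-05 — the later of the 2014-03-28 act and the 2017-04-05 discovery.
The untolled deadline — 3 years after 2017-04-05 — is 2020-04-05.
The period was tolled for 376 days by the plaintiff's legal incapacity (2019-11-03 to 2020-11-13), pushing the deadline to 2021-04-16.
No stated provision tolls the period for the defendant's absence, so the interval from 2018-01-13 to 2018-09-04 has no effect on the deadline.
The other events in the timeline have no effect on the limitation period under the stated rules.
Filing on 2021-01-11 beat the 2021-04-16 deadline — the action is timely.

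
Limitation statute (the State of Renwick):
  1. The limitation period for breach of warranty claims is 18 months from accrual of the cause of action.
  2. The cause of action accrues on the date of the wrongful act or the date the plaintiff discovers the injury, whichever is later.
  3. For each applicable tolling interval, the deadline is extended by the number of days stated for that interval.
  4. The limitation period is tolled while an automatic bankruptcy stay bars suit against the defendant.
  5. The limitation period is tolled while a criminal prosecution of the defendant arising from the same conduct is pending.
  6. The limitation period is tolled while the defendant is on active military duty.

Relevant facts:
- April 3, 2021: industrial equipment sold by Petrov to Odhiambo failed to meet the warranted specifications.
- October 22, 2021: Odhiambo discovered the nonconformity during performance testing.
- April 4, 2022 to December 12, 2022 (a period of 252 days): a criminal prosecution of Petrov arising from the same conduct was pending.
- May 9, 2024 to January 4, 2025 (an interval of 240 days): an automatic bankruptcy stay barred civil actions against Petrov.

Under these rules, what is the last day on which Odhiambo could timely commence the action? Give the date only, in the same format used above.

December 30, 2023

The claim accrued on October 22, 2021 — the later of the April 3, 2021 act and the October 22, 2021 discovery.
Adding the 18 months base period to October 22, 2021 gives a deadline of April 22, 2023, before any tolling.
The pending criminal prosecution from April 4, 2022 to December 12, 2022 tolled the period for 252 days, extending the deadline to December 30, 2023.
By the time the automatic bankruptcy stay began on May 9, 2024, the limitation period had already expired on December 30, 2023; that interval cannot revive it.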